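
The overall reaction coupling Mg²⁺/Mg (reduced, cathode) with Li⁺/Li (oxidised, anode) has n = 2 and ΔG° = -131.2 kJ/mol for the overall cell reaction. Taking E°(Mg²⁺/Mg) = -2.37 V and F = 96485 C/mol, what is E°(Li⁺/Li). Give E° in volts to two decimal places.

-3.05 V

E°cell = −ΔG°/(nF) = −(-131.2×10³)/((2)(96485)) = +0.680 V.
Since Mg²⁺/Mg is the cathode and Li⁺/Li the anode, E°cell = E°(Mg²⁺/Mg) − E°(Li⁺/Li).
So E°(Li⁺/Li) = E°(Mg²⁺/Mg) − E°cell = (-2.37) − (+0.680) = -3.05 V.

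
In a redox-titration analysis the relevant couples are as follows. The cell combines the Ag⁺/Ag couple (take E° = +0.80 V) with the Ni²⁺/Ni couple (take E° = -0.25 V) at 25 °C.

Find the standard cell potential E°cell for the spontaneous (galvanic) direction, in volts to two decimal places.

+1.05 V

The Ag⁺/Ag couple has the higher reduction potential, so it is the cathode; Ni²⁺/Ni is oxidised at the anode.
E°cell = E°(cathode) − E°(anode) = (+0.80) − (-0.25) = +1.05 V.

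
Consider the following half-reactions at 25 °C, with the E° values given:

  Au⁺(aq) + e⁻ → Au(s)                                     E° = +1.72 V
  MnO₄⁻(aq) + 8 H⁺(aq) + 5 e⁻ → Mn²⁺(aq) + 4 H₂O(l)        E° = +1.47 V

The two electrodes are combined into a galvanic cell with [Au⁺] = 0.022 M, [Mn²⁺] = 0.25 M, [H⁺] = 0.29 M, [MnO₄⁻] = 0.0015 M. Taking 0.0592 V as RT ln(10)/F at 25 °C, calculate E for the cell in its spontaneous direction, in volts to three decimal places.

Au⁺/Au is the cathode (higher E°), MnO₄⁻/Mn²⁺ the anode: E°cell = +1.72 − (+1.47) = +0.25 V, n = 5.
Overall: 5 Au⁺(aq) + Mn²⁺(aq) + 4 H₂O(l) → 5 Au(s) + MnO₄⁻(aq) + 8 H⁺(aq)
Q = [MnO₄⁻]·[H⁺]^8 / ([Au⁺]^5·[Mn²⁺]); log Q = 1.765.
E = E° − (0.0592/n) log Q = +0.25 − (0.0592/5)(1.765) = +0.229 V.

+0.229 V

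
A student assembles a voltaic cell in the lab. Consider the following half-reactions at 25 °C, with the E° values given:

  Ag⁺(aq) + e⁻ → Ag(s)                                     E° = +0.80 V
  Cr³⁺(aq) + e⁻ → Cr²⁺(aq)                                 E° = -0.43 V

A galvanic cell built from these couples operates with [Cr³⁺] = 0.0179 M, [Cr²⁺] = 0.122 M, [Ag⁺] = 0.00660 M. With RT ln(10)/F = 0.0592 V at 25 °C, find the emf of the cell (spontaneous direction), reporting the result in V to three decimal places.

Ag⁺/Ag is the cathode (higher E°), Cr³⁺/Cr²⁺ the anode: E°cell = +0.80 − (-0.43) = +1.23 V, n = 1.
Overall: Ag⁺(aq) + Cr²⁺(aq) → Ag(s) + Cr³⁺(aq)
Q = [Cr³⁺] / ([Ag⁺]·[Cr²⁺]); log Q = 1.347.
E = E° − (0.0592/n) log Q = +1.23 − (0.0592/1)(1.347) = +1.150 V.

+1.150 V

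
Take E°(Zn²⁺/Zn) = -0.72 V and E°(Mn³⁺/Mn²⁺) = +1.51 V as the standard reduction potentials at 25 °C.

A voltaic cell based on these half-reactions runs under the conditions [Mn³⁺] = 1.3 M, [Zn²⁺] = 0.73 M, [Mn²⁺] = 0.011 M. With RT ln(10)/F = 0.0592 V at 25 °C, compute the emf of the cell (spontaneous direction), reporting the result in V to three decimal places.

Mn³⁺/Mn²⁺ is the cathode (higher E°), Zn²⁺/Zn the anode: E°cell = +1.51 − (-0.72) = +2.23 V, n = 2.
Overall: 2 Mn³⁺(aq) + Zn(s) → 2 Mn²⁺(aq) + Zn²⁺(aq)
Q = [Mn²⁺]^2·[Zn²⁺] / ([Mn³⁺]^2); log Q = -4.282.
E = E° − (0.0592/n) log Q = +2.23 − (0.0592/2)(-4.282) = +2.357 V.

+2.357 V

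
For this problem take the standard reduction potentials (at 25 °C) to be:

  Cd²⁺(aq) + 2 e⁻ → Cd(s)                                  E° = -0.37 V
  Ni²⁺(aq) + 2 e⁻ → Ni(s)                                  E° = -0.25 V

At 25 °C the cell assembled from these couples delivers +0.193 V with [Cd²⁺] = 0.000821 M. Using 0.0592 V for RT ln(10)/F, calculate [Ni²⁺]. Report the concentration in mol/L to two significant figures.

0.24 M

Ni²⁺/Ni is the cathode, Cd²⁺/Cd the anode: E°cell = +0.12 V, n = 2.
Overall reaction: Ni²⁺(aq) + Cd(s) → Ni(s) + Cd²⁺(aq); Q = [Cd²⁺]^1/[Ni²⁺]^1.
From E = E° − (0.0592/n) log Q: log Q = (E° − E)·n/0.0592 = (+0.12 − (+0.193))·2/0.0592 = -2.4662.
So 1·log[Ni²⁺] = 1·log(0.000821) − log Q = -3.0857 − (-2.4662) = -0.6195; [Ni²⁺] = 10^(-0.6195) ≈ 0.24 M.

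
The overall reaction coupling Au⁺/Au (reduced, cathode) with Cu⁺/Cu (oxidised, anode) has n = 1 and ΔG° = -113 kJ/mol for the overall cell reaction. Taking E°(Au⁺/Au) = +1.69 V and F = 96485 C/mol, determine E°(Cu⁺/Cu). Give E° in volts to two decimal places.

E°cell = −ΔG°/(nF) = −(-113×10³)/((1)(96485)) = +1.171 V.
Since Au⁺/Au is the cathode and Cu⁺/Cu the anode, E°cell = E°(Au⁺/Au) − E°(Cu⁺/Cu).
So E°(Cu⁺/Cu) = E°(Au⁺/Au) − E°cell = (+1.69) − (+1.171) = +0.52 V.

+0.52 V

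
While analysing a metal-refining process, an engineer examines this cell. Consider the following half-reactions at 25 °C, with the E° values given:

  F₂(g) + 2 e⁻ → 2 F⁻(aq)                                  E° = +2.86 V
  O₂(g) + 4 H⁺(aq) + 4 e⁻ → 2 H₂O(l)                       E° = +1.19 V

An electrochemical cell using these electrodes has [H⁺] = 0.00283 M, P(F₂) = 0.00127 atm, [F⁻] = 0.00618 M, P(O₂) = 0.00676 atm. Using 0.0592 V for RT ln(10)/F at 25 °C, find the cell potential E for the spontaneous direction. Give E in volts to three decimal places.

F₂/F⁻ is the cathode (higher E°), O₂/H₂O the anode: E°cell = +2.86 − (+1.19) = +1.67 V, n = 4.
Overall: 2 F₂(g) + 2 H₂O(l) → 4 F⁻(aq) + O₂(g) + 4 H⁺(aq)
Q = [F⁻]^4·P(O₂)·[H⁺]^4 / (P(F₂)^2); log Q = -15.407.
E = E° − (0.0592/n) log Q = +1.67 − (0.0592/4)(-15.407) = +1.898 V.

+1.898 V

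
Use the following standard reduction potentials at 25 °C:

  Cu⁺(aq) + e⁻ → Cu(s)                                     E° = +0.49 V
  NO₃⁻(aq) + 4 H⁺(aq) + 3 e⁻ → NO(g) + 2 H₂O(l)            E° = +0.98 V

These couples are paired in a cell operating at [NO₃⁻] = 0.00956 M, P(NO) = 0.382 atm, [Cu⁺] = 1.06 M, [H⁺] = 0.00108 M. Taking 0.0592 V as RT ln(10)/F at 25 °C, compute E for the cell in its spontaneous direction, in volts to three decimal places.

+0.223 V

NO₃⁻/NO is the cathode (higher E°), Cu⁺/Cu the anode: E°cell = +0.98 − (+0.49) = +0.49 V, n = 3.
Overall: NO₃⁻(aq) + 4 H⁺(aq) + 3 Cu(s) → NO(g) + 2 H₂O(l) + 3 Cu⁺(aq)
Q = P(NO)·[Cu⁺]^3 / ([NO₃⁻]·[H⁺]^4); log Q = 13.544.
E = E° − (0.0592/n) log Q = +0.49 − (0.0592/3)(13.544) = +0.223 V.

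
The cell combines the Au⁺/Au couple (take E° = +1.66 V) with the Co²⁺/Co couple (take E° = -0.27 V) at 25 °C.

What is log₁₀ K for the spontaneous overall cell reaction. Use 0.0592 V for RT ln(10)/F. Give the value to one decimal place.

Cathode: Au⁺/Au; anode: Co²⁺/Co. E°cell = +1.93 V, n = 2.
log K = nE°cell / 0.0592 = (2)(+1.93) / 0.0592 = 65.2.

65.2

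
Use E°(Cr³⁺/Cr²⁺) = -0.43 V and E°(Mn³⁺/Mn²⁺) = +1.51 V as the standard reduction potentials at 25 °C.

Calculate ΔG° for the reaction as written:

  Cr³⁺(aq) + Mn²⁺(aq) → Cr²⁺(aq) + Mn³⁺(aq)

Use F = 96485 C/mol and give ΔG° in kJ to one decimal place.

+187.2 kJ

As written, Cr³⁺/Cr²⁺ is reduced (cathode) and Mn³⁺/Mn²⁺ is oxidised (anode), so E°cell = (-0.43) − (+1.51) = -1.94 V.
Balancing electrons gives n = 1.
ΔG° = −nFE° = −(1)(96485)(-1.94) = 187,181 J = +187.2 kJ.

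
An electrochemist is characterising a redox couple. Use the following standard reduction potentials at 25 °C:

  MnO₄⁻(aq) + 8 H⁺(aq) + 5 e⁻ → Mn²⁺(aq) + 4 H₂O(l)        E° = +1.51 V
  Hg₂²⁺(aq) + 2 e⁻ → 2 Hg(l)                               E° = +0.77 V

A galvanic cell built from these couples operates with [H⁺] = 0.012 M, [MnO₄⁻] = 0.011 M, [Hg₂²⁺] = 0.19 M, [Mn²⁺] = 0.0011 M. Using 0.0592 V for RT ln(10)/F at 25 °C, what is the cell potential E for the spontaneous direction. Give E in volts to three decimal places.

MnO₄⁻/Mn²⁺ is the cathode (higher E°), Hg₂²⁺/Hg the anode: E°cell = +1.51 − (+0.77) = +0.74 V, n = 10.
Overall: 2 MnO₄⁻(aq) + 16 H⁺(aq) + 10 Hg(l) → 2 Mn²⁺(aq) + 8 H₂O(l) + 5 Hg₂²⁺(aq)
Q = [Mn²⁺]^2·[Hg₂²⁺]^5 / ([MnO₄⁻]^2·[H⁺]^16); log Q = 25.127.
E = E° − (0.0592/n) log Q = +0.74 − (0.0592/10)(25.127) = +0.591 V.

+0.591 V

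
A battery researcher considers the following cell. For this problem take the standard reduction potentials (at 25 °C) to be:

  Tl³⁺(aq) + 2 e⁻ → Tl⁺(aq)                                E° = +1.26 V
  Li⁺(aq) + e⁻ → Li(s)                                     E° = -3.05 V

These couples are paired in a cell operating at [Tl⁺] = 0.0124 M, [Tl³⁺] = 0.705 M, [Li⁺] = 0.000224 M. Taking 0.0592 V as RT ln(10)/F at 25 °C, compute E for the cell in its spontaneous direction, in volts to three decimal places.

+4.578 V

Tl³⁺/Tl⁺ is the cathode (higher E°), Li⁺/Li the anode: E°cell = +1.26 − (-3.05) = +4.31 V, n = 2.
Overall: Tl³⁺(aq) + 2 Li(s) → Tl⁺(aq) + 2 Li⁺(aq)
Q = [Tl⁺]·[Li⁺]^2 / ([Tl³⁺]); log Q = -9.054.
E = E° − (0.0592/n) log Q = +4.31 − (0.0592/2)(-9.054) = +4.578 V.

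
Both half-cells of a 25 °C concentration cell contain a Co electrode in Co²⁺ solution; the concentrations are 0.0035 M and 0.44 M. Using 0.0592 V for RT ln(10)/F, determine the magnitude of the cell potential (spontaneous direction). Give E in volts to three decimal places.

+0.062 V

For a concentration cell E°cell = 0. The 0.44 M side is the cathode (reduction is favoured where [Co²⁺] is higher).
With n = 2, E = −(0.0592/2) log([Co²⁺]ₐₙ/[Co²⁺]꜀ₐₜ) = −(0.0592/2) log(0.0035/0.44) = −(0.0592/2)(-2.099) = +0.062 V.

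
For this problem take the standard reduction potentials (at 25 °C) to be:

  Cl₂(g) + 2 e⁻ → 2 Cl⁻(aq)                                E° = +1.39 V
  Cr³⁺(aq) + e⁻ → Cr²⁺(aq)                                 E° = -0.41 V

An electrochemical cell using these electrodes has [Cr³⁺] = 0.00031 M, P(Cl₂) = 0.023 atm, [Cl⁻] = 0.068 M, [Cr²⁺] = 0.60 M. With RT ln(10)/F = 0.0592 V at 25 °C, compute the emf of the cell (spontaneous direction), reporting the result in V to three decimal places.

Cl₂/Cl⁻ is the cathode (higher E°), Cr³⁺/Cr²⁺ the anode: E°cell = +1.39 − (-0.41) = +1.80 V, n = 2.
Overall: Cl₂(g) + 2 Cr²⁺(aq) → 2 Cl⁻(aq) + 2 Cr³⁺(aq)
Q = [Cl⁻]^2·[Cr³⁺]^2 / (P(Cl₂)·[Cr²⁺]^2); log Q = -7.270.
E = E° − (0.0592/n) log Q = +1.80 − (0.0592/2)(-7.270) = +2.015 V.

+2.015 V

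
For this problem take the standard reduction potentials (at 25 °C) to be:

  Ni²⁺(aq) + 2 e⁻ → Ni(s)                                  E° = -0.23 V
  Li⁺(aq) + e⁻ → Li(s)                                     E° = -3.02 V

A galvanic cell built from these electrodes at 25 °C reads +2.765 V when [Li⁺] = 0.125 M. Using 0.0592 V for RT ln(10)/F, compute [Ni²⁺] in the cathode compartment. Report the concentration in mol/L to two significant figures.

Ni²⁺/Ni is the cathode, Li⁺/Li the anode: E°cell = +2.79 V, n = 2.
Overall reaction: Ni²⁺(aq) + 2 Li(s) → Ni(s) + 2 Li⁺(aq); Q = [Li⁺]^2/[Ni²⁺]^1.
From E = E° − (0.0592/n) log Q: log Q = (E° − E)·n/0.0592 = (+2.79 − (+2.765))·2/0.0592 = 0.8446.
So 1·log[Ni²⁺] = 2·log(0.125) − log Q = -1.8062 − (0.8446) = -2.6508; [Ni²⁺] = 10^(-2.6508) ≈ 0.0022 M.

0.0022 M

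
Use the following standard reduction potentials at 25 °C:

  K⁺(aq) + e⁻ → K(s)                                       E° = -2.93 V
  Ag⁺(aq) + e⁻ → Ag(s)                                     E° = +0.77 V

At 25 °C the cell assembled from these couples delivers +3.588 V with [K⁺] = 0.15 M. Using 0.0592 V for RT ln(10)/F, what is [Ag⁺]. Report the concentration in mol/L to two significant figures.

Ag⁺/Ag is the cathode, K⁺/K the anode: E°cell = +3.70 V, n = 1.
Overall reaction: Ag⁺(aq) + K(s) → Ag(s) + K⁺(aq); Q = [K⁺]^1/[Ag⁺]^1.
From E = E° − (0.0592/n) log Q: log Q = (E° − E)·n/0.0592 = (+3.70 − (+3.588))·1/0.0592 = 1.8919.
So 1·log[Ag⁺] = 1·log(0.15) − log Q = -0.8239 − (1.8919) = -2.7158; [Ag⁺] = 10^(-2.7158) ≈ 0.0019 M.

0.0019 M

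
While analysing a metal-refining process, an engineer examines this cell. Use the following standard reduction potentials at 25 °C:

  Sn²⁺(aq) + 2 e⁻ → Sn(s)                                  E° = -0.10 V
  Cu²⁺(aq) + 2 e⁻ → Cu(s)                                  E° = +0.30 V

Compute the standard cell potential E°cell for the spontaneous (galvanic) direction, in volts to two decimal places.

The Cu²⁺/Cu couple has the higher reduction potential, so it is the cathode; Sn²⁺/Sn is oxidised at the anode.
E°cell = E°(cathode) − E°(anode) = (+0.30) − (-0.10) = +0.40 V.

+0.40 V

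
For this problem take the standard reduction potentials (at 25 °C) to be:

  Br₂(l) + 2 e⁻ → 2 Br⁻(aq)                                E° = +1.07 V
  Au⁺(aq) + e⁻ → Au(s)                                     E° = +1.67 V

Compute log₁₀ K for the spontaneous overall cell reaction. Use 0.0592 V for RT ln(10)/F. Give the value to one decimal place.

20.3

Cathode: Au⁺/Au; anode: Br₂/Br⁻. E°cell = +0.60 V, n = 2.
log K = nE°cell / 0.0592 = (2)(+0.60) / 0.0592 = 20.3.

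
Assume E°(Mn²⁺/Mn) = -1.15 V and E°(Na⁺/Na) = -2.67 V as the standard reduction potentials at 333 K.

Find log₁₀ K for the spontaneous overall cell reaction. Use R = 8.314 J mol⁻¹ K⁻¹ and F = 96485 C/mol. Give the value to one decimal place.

Cathode: Mn²⁺/Mn; anode: Na⁺/Na. E°cell = (-1.15) − (-2.67) = +1.52 V, with n = 2.
ΔG° = −nFE° = −RT ln K, so ln K = nFE°/(RT) = (2)(96485)(+1.52) / ((8.314)(333)) = 105.945.
log₁₀ K = 105.945 / ln 10 = 46.0.

46.0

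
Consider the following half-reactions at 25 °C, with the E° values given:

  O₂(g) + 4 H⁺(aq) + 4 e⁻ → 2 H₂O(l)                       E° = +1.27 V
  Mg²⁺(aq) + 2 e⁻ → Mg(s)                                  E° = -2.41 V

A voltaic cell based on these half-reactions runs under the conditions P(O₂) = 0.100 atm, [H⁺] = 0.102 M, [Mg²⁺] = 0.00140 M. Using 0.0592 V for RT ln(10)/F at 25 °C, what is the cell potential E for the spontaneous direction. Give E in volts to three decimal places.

+3.691 V

O₂/H₂O is the cathode (higher E°), Mg²⁺/Mg the anode: E°cell = +1.27 − (-2.41) = +3.68 V, n = 4.
Overall: O₂(g) + 4 H⁺(aq) + 2 Mg(s) → 2 H₂O(l) + 2 Mg²⁺(aq)
Q = [Mg²⁺]^2 / (P(O₂)·[H⁺]^4); log Q = -0.742.
E = E° − (0.0592/n) log Q = +3.68 − (0.0592/4)(-0.742) = +3.691 V.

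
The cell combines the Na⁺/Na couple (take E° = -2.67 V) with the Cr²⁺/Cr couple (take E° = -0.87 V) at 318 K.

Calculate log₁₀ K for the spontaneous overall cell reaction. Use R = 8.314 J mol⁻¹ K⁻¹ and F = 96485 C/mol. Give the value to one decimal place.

57.1

Cathode: Cr²⁺/Cr; anode: Na⁺/Na. E°cell = (-0.87) − (-2.67) = +1.80 V, with n = 2.
ΔG° = −nFE° = −RT ln K, so ln K = nFE°/(RT) = (2)(96485)(+1.80) / ((8.314)(318)) = 131.379.
log₁₀ K = 131.379 / ln 10 = 57.1.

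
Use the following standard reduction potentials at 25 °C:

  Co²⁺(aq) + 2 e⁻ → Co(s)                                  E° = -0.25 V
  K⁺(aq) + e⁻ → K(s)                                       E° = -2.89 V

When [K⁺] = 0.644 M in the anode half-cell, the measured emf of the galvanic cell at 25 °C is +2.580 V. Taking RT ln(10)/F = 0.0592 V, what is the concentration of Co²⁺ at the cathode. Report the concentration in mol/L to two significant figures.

0.0039 M

Co²⁺/Co is the cathode, K⁺/K the anode: E°cell = +2.64 V, n = 2.
Overall reaction: Co²⁺(aq) + 2 K(s) → Co(s) + 2 K⁺(aq); Q = [K⁺]^2/[Co²⁺]^1.
From E = E° − (0.0592/n) log Q: log Q = (E° − E)·n/0.0592 = (+2.64 − (+2.580))·2/0.0592 = 2.0270.
So 1·log[Co²⁺] = 2·log(0.644) − log Q = -0.3822 − (2.0270) = -2.4092; [Co²⁺] = 10^(-2.4092) ≈ 0.0039 M.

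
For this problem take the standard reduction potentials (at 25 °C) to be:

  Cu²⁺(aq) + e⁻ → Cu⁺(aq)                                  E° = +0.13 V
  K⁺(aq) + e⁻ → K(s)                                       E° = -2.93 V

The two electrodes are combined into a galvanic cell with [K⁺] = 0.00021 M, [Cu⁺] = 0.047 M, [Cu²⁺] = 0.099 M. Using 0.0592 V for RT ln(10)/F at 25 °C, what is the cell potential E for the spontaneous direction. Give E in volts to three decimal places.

Cu²⁺/Cu⁺ is the cathode (higher E°), K⁺/K the anode: E°cell = +0.13 − (-2.93) = +3.06 V, n = 1.
Overall: Cu²⁺(aq) + K(s) → Cu⁺(aq) + K⁺(aq)
Q = [Cu⁺]·[K⁺] / ([Cu²⁺]); log Q = -4.001.
E = E° − (0.0592/n) log Q = +3.06 − (0.0592/1)(-4.001) = +3.297 V.

+3.297 V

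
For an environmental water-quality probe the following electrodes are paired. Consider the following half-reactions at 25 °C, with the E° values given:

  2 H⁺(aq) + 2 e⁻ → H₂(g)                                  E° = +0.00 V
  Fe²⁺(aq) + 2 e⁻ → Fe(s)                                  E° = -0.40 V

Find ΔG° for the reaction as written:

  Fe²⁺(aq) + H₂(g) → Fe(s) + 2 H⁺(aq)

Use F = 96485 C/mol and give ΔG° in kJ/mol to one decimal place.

As written, Fe²⁺/Fe is reduced (cathode) and H⁺/H₂ is oxidised (anode), so E°cell = (-0.40) − (+0.00) = -0.40 V.
Balancing electrons gives n = 2.
ΔG° = −nFE° = −(2)(96485)(-0.40) = 77,188 J = +77.2 kJ/mol.

+77.2 kJ/mol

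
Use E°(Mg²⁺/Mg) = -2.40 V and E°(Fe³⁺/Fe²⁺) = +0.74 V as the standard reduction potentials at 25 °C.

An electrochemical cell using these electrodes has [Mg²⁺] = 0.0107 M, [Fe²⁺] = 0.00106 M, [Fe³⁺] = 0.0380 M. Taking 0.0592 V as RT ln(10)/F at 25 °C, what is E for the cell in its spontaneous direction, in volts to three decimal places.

+3.290 V

Fe³⁺/Fe²⁺ is the cathode (higher E°), Mg²⁺/Mg the anode: E°cell = +0.74 − (-2.40) = +3.14 V, n = 2.
Overall: 2 Fe³⁺(aq) + Mg(s) → 2 Fe²⁺(aq) + Mg²⁺(aq)
Q = [Fe²⁺]^2·[Mg²⁺] / ([Fe³⁺]^2); log Q = -5.080.
E = E° − (0.0592/n) log Q = +3.14 − (0.0592/2)(-5.080) = +3.290 V.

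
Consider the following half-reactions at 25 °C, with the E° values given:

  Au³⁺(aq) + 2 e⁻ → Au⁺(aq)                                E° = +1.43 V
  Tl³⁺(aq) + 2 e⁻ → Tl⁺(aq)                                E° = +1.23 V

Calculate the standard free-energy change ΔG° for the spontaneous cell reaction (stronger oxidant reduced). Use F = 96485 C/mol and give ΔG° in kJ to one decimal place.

Au³⁺/Au⁺ (E° = +1.43 V) is the cathode; Tl³⁺/Tl⁺ (E° = +1.23 V) is the anode, so E°cell = +0.20 V.
Balancing electrons gives n = 2 (lcm of 2 and 2).
ΔG° = −nFE° = −(2)(96485)(+0.20) = -38,594 J = -38.6 kJ.

-38.6 kJ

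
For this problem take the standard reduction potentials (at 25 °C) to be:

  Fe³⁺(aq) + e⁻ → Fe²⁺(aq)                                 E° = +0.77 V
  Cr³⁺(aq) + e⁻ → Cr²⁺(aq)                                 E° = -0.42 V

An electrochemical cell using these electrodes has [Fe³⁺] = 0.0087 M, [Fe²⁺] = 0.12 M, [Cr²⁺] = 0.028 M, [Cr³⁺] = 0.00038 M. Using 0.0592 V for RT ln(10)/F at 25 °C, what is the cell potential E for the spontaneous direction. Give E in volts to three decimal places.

Fe³⁺/Fe²⁺ is the cathode (higher E°), Cr³⁺/Cr²⁺ the anode: E°cell = +0.77 − (-0.42) = +1.19 V, n = 1.
Overall: Fe³⁺(aq) + Cr²⁺(aq) → Fe²⁺(aq) + Cr³⁺(aq)
Q = [Fe²⁺]·[Cr³⁺] / ([Fe³⁺]·[Cr²⁺]); log Q = -0.728.
E = E° − (0.0592/n) log Q = +1.19 − (0.0592/1)(-0.728) = +1.233 V.

+1.233 V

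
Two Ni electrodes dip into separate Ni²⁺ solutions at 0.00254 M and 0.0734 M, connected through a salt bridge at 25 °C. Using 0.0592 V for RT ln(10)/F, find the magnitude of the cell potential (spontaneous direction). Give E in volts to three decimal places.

For a concentration cell E°cell = 0. The 0.0734 M side is the cathode (reduction is favoured where [Ni²⁺] is higher).
With n = 2, E = −(0.0592/2) log([Ni²⁺]ₐₙ/[Ni²⁺]꜀ₐₜ) = −(0.0592/2) log(0.00254/0.0734) = −(0.0592/2)(-1.461) = +0.043 V.

+0.043 V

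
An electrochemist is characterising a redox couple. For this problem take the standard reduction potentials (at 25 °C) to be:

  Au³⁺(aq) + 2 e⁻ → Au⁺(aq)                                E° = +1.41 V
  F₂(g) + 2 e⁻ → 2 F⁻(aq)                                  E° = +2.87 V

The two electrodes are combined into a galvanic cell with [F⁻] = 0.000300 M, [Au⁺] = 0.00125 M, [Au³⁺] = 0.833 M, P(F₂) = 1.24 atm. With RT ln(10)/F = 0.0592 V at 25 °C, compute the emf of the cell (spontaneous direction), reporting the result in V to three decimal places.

F₂/F⁻ is the cathode (higher E°), Au³⁺/Au⁺ the anode: E°cell = +2.87 − (+1.41) = +1.46 V, n = 2.
Overall: F₂(g) + Au⁺(aq) → 2 F⁻(aq) + Au³⁺(aq)
Q = [F⁻]^2·[Au³⁺] / (P(F₂)·[Au⁺]); log Q = -4.315.
E = E° − (0.0592/n) log Q = +1.46 − (0.0592/2)(-4.315) = +1.588 V.

+1.588 V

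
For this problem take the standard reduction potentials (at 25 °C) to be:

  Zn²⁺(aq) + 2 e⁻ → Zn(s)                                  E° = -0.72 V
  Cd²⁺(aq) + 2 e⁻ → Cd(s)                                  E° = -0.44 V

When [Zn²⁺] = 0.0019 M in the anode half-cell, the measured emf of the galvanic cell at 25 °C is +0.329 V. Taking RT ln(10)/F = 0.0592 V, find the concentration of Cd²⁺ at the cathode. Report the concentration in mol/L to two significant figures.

Cd²⁺/Cd is the cathode, Zn²⁺/Zn the anode: E°cell = +0.28 V, n = 2.
Overall reaction: Cd²⁺(aq) + Zn(s) → Cd(s) + Zn²⁺(aq); Q = [Zn²⁺]^1/[Cd²⁺]^1.
From E = E° − (0.0592/n) log Q: log Q = (E° − E)·n/0.0592 = (+0.28 − (+0.329))·2/0.0592 = -1.6554.
So 1·log[Cd²⁺] = 1·log(0.0019) − log Q = -2.7212 − (-1.6554) = -1.0658; [Cd²⁺] = 10^(-1.0658) ≈ 0.086 M.

0.086 M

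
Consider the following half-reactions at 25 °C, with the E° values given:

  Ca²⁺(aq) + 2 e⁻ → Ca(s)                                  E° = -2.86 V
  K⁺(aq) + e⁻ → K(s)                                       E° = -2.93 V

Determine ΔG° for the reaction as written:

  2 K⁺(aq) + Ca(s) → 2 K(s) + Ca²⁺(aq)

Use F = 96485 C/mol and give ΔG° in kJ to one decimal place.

As written, K⁺/K is reduced (cathode) and Ca²⁺/Ca is oxidised (anode), so E°cell = (-2.93) − (-2.86) = -0.07 V.
Balancing electrons gives n = 2.
ΔG° = −nFE° = −(2)(96485)(-0.07) = 13,508 J = +13.5 kJ.

+13.5 kJ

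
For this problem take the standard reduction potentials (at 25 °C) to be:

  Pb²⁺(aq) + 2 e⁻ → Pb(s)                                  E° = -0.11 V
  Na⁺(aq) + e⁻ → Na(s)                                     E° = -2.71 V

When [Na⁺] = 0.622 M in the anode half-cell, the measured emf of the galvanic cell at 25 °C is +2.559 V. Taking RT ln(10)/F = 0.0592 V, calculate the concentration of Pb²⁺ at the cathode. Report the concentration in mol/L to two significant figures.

Pb²⁺/Pb is the cathode, Na⁺/Na the anode: E°cell = +2.60 V, n = 2.
Overall reaction: Pb²⁺(aq) + 2 Na(s) → Pb(s) + 2 Na⁺(aq); Q = [Na⁺]^2/[Pb²⁺]^1.
From E = E° − (0.0592/n) log Q: log Q = (E° − E)·n/0.0592 = (+2.60 − (+2.559))·2/0.0592 = 1.3851.
So 1·log[Pb²⁺] = 2·log(0.622) − log Q = -0.4124 − (1.3851) = -1.7975; [Pb²⁺] = 10^(-1.7975) ≈ 0.016 M.

0.016 M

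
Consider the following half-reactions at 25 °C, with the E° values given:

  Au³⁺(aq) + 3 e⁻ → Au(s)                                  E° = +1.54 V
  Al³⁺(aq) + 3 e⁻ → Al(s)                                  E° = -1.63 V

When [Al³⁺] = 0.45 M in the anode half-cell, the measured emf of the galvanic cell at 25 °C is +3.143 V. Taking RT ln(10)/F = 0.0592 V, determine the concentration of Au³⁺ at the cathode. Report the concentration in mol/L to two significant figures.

0.019 M

Au³⁺/Au is the cathode, Al³⁺/Al the anode: E°cell = +3.17 V, n = 3.
Overall reaction: Au³⁺(aq) + Al(s) → Au(s) + Al³⁺(aq); Q = [Al³⁺]^1/[Au³⁺]^1.
From E = E° − (0.0592/n) log Q: log Q = (E° − E)·n/0.0592 = (+3.17 − (+3.143))·3/0.0592 = 1.3682.
So 1·log[Au³⁺] = 1·log(0.45) − log Q = -0.3468 − (1.3682) = -1.7150; [Au³⁺] = 10^(-1.7150) ≈ 0.019 M.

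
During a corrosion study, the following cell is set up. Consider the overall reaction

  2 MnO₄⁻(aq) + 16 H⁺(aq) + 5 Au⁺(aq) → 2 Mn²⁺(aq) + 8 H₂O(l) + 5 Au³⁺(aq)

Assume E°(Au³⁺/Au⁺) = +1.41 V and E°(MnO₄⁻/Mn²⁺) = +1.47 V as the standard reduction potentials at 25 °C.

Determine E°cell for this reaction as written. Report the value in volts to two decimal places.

The MnO₄⁻/Mn²⁺ couple has the higher reduction potential, so it is the cathode; Au³⁺/Au⁺ is oxidised at the anode.
E°cell = E°(cathode) − E°(anode) = (+1.47) − (+1.41) = +0.06 V.
Since E°cell > 0, the reaction is spontaneous under standard conditions.

+0.06 V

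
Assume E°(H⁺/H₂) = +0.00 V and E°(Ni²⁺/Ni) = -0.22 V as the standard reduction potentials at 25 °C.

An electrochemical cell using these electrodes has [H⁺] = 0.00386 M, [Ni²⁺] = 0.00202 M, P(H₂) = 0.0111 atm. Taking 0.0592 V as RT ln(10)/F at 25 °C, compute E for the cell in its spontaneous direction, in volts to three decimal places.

+0.215 V

H⁺/H₂ is the cathode (higher E°), Ni²⁺/Ni the anode: E°cell = +0.00 − (-0.22) = +0.22 V, n = 2.
Overall: 2 H⁺(aq) + Ni(s) → H₂(g) + Ni²⁺(aq)
Q = P(H₂)·[Ni²⁺] / ([H⁺]^2); log Q = 0.177.
E = E° − (0.0592/n) log Q = +0.22 − (0.0592/2)(0.177) = +0.215 V.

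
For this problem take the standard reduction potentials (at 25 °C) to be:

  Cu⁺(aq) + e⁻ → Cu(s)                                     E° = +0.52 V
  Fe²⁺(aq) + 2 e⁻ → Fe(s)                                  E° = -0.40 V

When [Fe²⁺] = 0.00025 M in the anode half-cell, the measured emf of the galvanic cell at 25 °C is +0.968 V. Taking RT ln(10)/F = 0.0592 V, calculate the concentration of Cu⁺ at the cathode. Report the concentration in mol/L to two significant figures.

0.10 M

Cu⁺/Cu is the cathode, Fe²⁺/Fe the anode: E°cell = +0.92 V, n = 2.
Overall reaction: 2 Cu⁺(aq) + Fe(s) → 2 Cu(s) + Fe²⁺(aq); Q = [Fe²⁺]^1/[Cu⁺]^2.
From E = E° − (0.0592/n) log Q: log Q = (E° − E)·n/0.0592 = (+0.92 − (+0.968))·2/0.0592 = -1.6216.
So 2·log[Cu⁺] = 1·log(0.00025) − log Q = -3.6021 − (-1.6216) = -1.9805; log[Cu⁺] = -1.9805 / 2 = -0.9902; [Cu⁺] = 10^(-0.9902) ≈ 0.10 M.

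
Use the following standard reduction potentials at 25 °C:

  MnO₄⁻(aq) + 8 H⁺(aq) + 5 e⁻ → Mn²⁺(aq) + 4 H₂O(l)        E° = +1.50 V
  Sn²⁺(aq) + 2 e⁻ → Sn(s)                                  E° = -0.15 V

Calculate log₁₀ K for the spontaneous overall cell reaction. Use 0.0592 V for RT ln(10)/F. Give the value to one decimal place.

278.7

Cathode: MnO₄⁻/Mn²⁺; anode: Sn²⁺/Sn. E°cell = +1.65 V, n = 10.
log K = nE°cell / 0.0592 = (10)(+1.65) / 0.0592 = 278.7.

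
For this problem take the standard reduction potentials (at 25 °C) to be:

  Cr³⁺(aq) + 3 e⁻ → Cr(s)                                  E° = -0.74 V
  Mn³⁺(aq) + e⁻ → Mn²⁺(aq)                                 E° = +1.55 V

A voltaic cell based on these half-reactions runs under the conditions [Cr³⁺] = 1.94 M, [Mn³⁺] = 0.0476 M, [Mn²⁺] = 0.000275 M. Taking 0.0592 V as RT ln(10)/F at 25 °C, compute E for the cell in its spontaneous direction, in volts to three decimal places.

+2.417 V

Mn³⁺/Mn²⁺ is the cathode (higher E°), Cr³⁺/Cr the anode: E°cell = +1.55 − (-0.74) = +2.29 V, n = 3.
Overall: 3 Mn³⁺(aq) + Cr(s) → 3 Mn²⁺(aq) + Cr³⁺(aq)
Q = [Mn²⁺]^3·[Cr³⁺] / ([Mn³⁺]^3); log Q = -6.427.
E = E° − (0.0592/n) log Q = +2.29 − (0.0592/3)(-6.427) = +2.417 V.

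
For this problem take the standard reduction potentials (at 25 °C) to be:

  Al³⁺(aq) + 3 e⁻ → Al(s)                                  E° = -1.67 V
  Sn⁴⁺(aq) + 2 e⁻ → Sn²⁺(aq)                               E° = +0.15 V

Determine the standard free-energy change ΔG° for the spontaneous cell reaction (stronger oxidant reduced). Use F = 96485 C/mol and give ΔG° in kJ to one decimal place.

Sn⁴⁺/Sn²⁺ (E° = +0.15 V) is the cathode; Al³⁺/Al (E° = -1.67 V) is the anode, so E°cell = +1.82 V.
Balancing electrons gives n = 6 (lcm of 2 and 3).
ΔG° = −nFE° = −(6)(96485)(+1.82) = -1,053,616 J = -1053.6 kJ.

-1053.6 kJ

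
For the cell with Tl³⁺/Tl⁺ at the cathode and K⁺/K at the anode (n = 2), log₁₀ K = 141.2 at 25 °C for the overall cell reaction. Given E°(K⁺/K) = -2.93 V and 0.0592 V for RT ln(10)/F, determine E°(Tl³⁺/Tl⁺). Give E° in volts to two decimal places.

+1.25 V

E°cell = (0.0592/n)·log K = (0.0592/2)(141.2) = +4.180 V.
Since Tl³⁺/Tl⁺ is the cathode and K⁺/K the anode, E°cell = E°(Tl³⁺/Tl⁺) − E°(K⁺/K).
So E°(Tl³⁺/Tl⁺) = E°cell + E°(K⁺/K) = +4.180 + (-2.93) = +1.25 V.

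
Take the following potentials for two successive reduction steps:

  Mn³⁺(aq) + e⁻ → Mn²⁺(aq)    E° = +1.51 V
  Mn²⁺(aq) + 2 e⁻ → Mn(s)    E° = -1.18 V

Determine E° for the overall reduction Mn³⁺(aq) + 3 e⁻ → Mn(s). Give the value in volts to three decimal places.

-0.283 V

Adding the free-energy changes (−nFE°) of the two steps gives −n₃FE°₃ = −n₁FE°₁ − n₂FE°₂.
E°₃ = (1×+1.51 + 2×-1.18) / 3 = (-0.850) / 3 = -0.283 V.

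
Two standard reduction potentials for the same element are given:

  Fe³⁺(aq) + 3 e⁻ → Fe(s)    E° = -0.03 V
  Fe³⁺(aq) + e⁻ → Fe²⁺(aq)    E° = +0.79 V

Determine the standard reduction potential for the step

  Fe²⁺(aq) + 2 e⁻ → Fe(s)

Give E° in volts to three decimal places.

-0.440 V

Sequential free energies add, so n₃E°₃ = n₁E°₁ + n₂E°₂.
With n₃ = 3, and the known step contributing 1×(+0.79) V, the unknown satisfies 2·E° = 3×(-0.03) − 1×(+0.79) = -0.880.
E° = -0.880 / 2 = -0.440 V.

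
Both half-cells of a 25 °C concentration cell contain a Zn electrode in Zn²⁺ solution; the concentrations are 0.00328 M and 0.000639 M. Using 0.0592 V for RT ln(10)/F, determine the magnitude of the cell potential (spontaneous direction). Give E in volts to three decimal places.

+0.021 V

For a concentration cell E°cell = 0. The 0.00328 M side is the cathode (reduction is favoured where [Zn²⁺] is higher).
With n = 2, E = −(0.0592/2) log([Zn²⁺]ₐₙ/[Zn²⁺]꜀ₐₜ) = −(0.0592/2) log(0.000639/0.00328) = −(0.0592/2)(-0.710) = +0.021 V.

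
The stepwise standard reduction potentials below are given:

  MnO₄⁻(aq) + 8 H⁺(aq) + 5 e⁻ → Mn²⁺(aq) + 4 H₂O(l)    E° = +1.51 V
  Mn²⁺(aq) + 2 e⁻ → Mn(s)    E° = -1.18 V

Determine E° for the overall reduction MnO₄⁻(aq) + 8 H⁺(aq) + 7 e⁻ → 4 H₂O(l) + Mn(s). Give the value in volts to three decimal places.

Adding the free-energy changes (−nFE°) of the two steps gives −n₃FE°₃ = −n₁FE°₁ − n₂FE°₂.
E°₃ = (5×+1.51 + 2×-1.18) / 7 = (+5.190) / 7 = +0.741 V.
Simply averaging or adding the two E° values would be wrong; the electron-weighted sum is required.

+0.741 V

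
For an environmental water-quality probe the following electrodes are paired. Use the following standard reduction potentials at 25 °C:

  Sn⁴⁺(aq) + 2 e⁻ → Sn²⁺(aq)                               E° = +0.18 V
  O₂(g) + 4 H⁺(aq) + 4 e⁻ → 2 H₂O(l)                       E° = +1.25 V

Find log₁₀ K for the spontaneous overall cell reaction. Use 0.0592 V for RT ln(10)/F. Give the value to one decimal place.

Cathode: O₂/H₂O; anode: Sn⁴⁺/Sn²⁺. E°cell = +1.07 V, n = 4.
log K = nE°cell / 0.0592 = (4)(+1.07) / 0.0592 = 72.3.

72.3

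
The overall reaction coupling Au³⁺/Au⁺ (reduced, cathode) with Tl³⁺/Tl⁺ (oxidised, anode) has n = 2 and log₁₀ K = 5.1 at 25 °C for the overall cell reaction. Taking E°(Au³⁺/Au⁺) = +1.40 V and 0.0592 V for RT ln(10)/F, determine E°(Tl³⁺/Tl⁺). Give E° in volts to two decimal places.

E°cell = (0.0592/n)·log K = (0.0592/2)(5.1) = +0.151 V.
Since Au³⁺/Au⁺ is the cathode and Tl³⁺/Tl⁺ the anode, E°cell = E°(Au³⁺/Au⁺) − E°(Tl³⁺/Tl⁺).
So E°(Tl³⁺/Tl⁺) = E°(Au³⁺/Au⁺) − E°cell = (+1.40) − (+0.151) = +1.25 V.

+1.25 V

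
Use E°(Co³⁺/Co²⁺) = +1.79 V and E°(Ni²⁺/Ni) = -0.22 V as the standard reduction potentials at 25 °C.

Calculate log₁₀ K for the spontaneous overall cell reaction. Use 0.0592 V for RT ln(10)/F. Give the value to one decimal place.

Cathode: Co³⁺/Co²⁺; anode: Ni²⁺/Ni. E°cell = +2.01 V, n = 2.
log K = nE°cell / 0.0592 = (2)(+2.01) / 0.0592 = 67.9.

67.9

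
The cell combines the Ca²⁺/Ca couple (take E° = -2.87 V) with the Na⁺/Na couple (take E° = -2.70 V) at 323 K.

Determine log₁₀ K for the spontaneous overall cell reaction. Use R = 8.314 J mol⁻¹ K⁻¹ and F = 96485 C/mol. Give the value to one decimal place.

5.3

Cathode: Na⁺/Na; anode: Ca²⁺/Ca. E°cell = (-2.70) − (-2.87) = +0.17 V, with n = 2.
ΔG° = −nFE° = −RT ln K, so ln K = nFE°/(RT) = (2)(96485)(+0.17) / ((8.314)(323)) = 12.216.
log₁₀ K = 12.216 / ln 10 = 5.3.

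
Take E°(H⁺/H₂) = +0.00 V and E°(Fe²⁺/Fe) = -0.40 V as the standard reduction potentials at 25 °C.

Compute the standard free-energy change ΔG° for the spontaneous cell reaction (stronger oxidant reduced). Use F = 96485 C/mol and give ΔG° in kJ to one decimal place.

-77.2 kJ

H⁺/H₂ (E° = +0.00 V) is the cathode; Fe²⁺/Fe (E° = -0.40 V) is the anode, so E°cell = +0.40 V.
Balancing electrons gives n = 2 (lcm of 2 and 2).
ΔG° = −nFE° = −(2)(96485)(+0.40) = -77,188 J = -77.2 kJ.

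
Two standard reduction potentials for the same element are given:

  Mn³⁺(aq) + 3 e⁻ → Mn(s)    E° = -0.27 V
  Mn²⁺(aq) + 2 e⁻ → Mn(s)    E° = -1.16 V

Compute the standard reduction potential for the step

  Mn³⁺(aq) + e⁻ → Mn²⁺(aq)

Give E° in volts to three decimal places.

Sequential free energies add, so n₃E°₃ = n₁E°₁ + n₂E°₂.
With n₃ = 3, and the known step contributing 2×(-1.16) V, the unknown satisfies 1·E° = 3×(-0.27) − 2×(-1.16) = +1.510.
E° = +1.510 / 1 = +1.510 V.

+1.510 V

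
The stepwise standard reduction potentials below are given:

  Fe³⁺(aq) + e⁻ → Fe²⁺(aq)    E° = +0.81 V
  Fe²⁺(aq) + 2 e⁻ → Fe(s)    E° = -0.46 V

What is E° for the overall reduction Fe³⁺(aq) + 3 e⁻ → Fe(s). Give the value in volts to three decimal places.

-0.037 V

Since ΔG° = −nFE° is additive over sequential reductions, n₃E°₃ = n₁E°₁ + n₂E°₂.
E°₃ = (1×+0.81 + 2×-0.46) / 3 = (-0.110) / 3 = -0.037 V.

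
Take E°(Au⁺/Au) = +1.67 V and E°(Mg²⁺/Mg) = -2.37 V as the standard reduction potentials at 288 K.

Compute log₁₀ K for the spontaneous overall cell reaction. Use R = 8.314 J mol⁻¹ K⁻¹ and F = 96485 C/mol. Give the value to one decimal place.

Cathode: Au⁺/Au; anode: Mg²⁺/Mg. E°cell = (+1.67) − (-2.37) = +4.04 V, with n = 2.
ΔG° = −nFE° = −RT ln K, so ln K = nFE°/(RT) = (2)(96485)(+4.04) / ((8.314)(288)) = 325.588.
log₁₀ K = 325.588 / ln 10 = 141.4.

141.4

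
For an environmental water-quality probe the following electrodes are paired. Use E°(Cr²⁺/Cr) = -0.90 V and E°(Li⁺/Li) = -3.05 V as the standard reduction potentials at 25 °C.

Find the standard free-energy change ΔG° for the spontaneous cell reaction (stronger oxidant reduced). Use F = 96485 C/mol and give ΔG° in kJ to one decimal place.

-414.9 kJ

Cr²⁺/Cr (E° = -0.90 V) is the cathode; Li⁺/Li (E° = -3.05 V) is the anode, so E°cell = +2.15 V.
Balancing electrons gives n = 2 (lcm of 2 and 1).
ΔG° = −nFE° = −(2)(96485)(+2.15) = -414,886 J = -414.9 kJ.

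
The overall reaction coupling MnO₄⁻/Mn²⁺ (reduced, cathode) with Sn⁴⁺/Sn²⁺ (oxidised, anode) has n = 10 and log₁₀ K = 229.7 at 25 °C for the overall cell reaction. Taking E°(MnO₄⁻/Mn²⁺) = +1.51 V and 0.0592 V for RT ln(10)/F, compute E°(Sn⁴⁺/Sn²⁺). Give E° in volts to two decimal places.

E°cell = (0.0592/n)·log K = (0.0592/10)(229.7) = +1.360 V.
Since MnO₄⁻/Mn²⁺ is the cathode and Sn⁴⁺/Sn²⁺ the anode, E°cell = E°(MnO₄⁻/Mn²⁺) − E°(Sn⁴⁺/Sn²⁺).
So E°(Sn⁴⁺/Sn²⁺) = E°(MnO₄⁻/Mn²⁺) − E°cell = (+1.51) − (+1.360) = +0.15 V.

+0.15 V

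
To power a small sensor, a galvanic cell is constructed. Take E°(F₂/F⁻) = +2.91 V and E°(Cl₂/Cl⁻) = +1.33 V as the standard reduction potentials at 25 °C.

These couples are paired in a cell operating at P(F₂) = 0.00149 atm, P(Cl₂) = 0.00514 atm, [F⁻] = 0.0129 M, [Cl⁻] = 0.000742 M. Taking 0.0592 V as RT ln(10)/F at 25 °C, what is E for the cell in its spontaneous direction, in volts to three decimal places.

+1.491 V

F₂/F⁻ is the cathode (higher E°), Cl₂/Cl⁻ the anode: E°cell = +2.91 − (+1.33) = +1.58 V, n = 2.
Overall: F₂(g) + 2 Cl⁻(aq) → 2 F⁻(aq) + Cl₂(g)
Q = [F⁻]^2·P(Cl₂) / (P(F₂)·[Cl⁻]^2); log Q = 3.018.
E = E° − (0.0592/n) log Q = +1.58 − (0.0592/2)(3.018) = +1.491 V.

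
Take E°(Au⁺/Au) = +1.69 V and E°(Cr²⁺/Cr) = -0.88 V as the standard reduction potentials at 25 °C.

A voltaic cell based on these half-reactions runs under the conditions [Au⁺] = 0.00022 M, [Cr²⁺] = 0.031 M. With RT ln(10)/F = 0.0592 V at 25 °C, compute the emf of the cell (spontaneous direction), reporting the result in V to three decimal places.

Au⁺/Au is the cathode (higher E°), Cr²⁺/Cr the anode: E°cell = +1.69 − (-0.88) = +2.57 V, n = 2.
Overall: 2 Au⁺(aq) + Cr(s) → 2 Au(s) + Cr²⁺(aq)
Q = [Cr²⁺] / ([Au⁺]^2); log Q = 5.807.
E = E° − (0.0592/n) log Q = +2.57 − (0.0592/2)(5.807) = +2.398 V.

+2.398 V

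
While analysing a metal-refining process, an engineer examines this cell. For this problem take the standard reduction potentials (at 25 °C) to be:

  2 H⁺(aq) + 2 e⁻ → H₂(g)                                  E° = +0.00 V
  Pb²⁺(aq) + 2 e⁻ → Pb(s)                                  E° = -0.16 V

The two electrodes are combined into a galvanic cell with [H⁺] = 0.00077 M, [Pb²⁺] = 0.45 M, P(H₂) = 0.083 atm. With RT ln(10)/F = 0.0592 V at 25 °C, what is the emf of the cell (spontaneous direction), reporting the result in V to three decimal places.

H⁺/H₂ is the cathode (higher E°), Pb²⁺/Pb the anode: E°cell = +0.00 − (-0.16) = +0.16 V, n = 2.
Overall: 2 H⁺(aq) + Pb(s) → H₂(g) + Pb²⁺(aq)
Q = P(H₂)·[Pb²⁺] / ([H⁺]^2); log Q = 4.799.
E = E° − (0.0592/n) log Q = +0.16 − (0.0592/2)(4.799) = +0.018 V.

+0.018 V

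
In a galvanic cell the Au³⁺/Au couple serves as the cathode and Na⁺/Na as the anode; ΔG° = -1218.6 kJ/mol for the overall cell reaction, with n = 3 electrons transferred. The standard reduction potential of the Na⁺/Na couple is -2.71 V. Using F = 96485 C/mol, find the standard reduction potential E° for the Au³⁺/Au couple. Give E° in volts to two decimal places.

E°cell = −ΔG°/(nF) = −(-1218.6×10³)/((3)(96485)) = +4.210 V.
Since Au³⁺/Au is the cathode and Na⁺/Na the anode, E°cell = E°(Au³⁺/Au) − E°(Na⁺/Na).
So E°(Au³⁺/Au) = E°cell + E°(Na⁺/Na) = +4.210 + (-2.71) = +1.50 V.

+1.50 V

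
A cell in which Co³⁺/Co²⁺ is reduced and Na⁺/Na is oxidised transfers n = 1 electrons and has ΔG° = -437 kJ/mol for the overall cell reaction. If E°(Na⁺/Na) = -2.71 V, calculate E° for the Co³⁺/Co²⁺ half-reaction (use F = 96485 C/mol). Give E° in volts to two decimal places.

E°cell = −ΔG°/(nF) = −(-437×10³)/((1)(96485)) = +4.529 V.
Since Co³⁺/Co²⁺ is the cathode and Na⁺/Na the anode, E°cell = E°(Co³⁺/Co²⁺) − E°(Na⁺/Na).
So E°(Co³⁺/Co²⁺) = E°cell + E°(Na⁺/Na) = +4.529 + (-2.71) = +1.82 V.

+1.82 V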